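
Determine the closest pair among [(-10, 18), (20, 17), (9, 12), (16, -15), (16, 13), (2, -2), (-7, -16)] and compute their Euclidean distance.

Computing all pairwise distances among 7 points:

d((-10, 18), (20, 17)) = 30.0167
d((-10, 18), (9, 12)) = 19.9249
d((-10, 18), (16, -15)) = 42.0119
d((-10, 18), (16, 13)) = 26.4764
d((-10, 18), (2, -2)) = 23.3238
d((-10, 18), (-7, -16)) = 34.1321
d((20, 17), (9, 12)) = 12.083
d((20, 17), (16, -15)) = 32.249
d((20, 17), (16, 13)) = 5.6569 <-- minimum
d((20, 17), (2, -2)) = 26.1725
d((20, 17), (-7, -16)) = 42.638
d((9, 12), (16, -15)) = 27.8927
d((9, 12), (16, 13)) = 7.0711
d((9, 12), (2, -2)) = 15.6525
d((9, 12), (-7, -16)) = 32.249
d((16, -15), (16, 13)) = 28.0
d((16, -15), (2, -2)) = 19.105
d((16, -15), (-7, -16)) = 23.0217
d((16, 13), (2, -2)) = 20.5183
d((16, 13), (-7, -16)) = 37.0135
d((2, -2), (-7, -16)) = 16.6433

Closest pair: (20, 17) and (16, 13) with distance 5.6569

The closest pair is (20, 17) and (16, 13) with Euclidean distance 5.6569. For 7 points, brute-force pairwise comparison is shown above. For large n, the divide-and-conquer algorithm (sort by x, recurse on halves, check the dividing strip) achieves O(n log n).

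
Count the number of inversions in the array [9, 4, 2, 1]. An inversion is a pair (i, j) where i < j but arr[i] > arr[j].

Finding inversions in [9, 4, 2, 1]:

(0, 1): arr[0]=9 > arr[1]=4
(0, 2): arr[0]=9 > arr[2]=2
(0, 3): arr[0]=9 > arr[3]=1
(1, 2): arr[1]=4 > arr[2]=2
(1, 3): arr[1]=4 > arr[3]=1
(2, 3): arr[2]=2 > arr[3]=1

Total inversions: 6

The array has 6 inversion(s): (0,1), (0,2), (0,3), (1,2), (1,3), (2,3). Each pair (i,j) satisfies i < j and arr[i] > arr[j].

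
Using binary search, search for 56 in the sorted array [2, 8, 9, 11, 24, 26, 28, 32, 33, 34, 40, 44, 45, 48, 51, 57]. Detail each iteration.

Binary search for 56 in [2, 8, 9, 11, 24, 26, 28, 32, 33, 34, 40, 44, 45, 48, 51, 57]:

lo=0, hi=15, mid=7, arr[mid]=32 -> 32 < 56, search right half
lo=8, hi=15, mid=11, arr[mid]=44 -> 44 < 56, search right half
lo=12, hi=15, mid=13, arr[mid]=48 -> 48 < 56, search right half
lo=14, hi=15, mid=14, arr[mid]=51 -> 51 < 56, search right half
lo=15, hi=15, mid=15, arr[mid]=57 -> 57 > 56, search left half
lo=15 > hi=14, target 56 not found

Binary search determines that 56 is not in the array after 5 comparisons. The search space was exhausted without finding the target.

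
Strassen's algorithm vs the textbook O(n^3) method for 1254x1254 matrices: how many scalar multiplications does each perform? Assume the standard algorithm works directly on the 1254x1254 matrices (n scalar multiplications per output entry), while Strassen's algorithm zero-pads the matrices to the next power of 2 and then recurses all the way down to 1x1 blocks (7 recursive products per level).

Matrix multiplication for 1254x1254 matrices:

Strassen's algorithm requires power-of-2 dimensions. Pad 1254x1254 to 2048x2048 (next power of 2).

Standard algorithm: 1254^3 = 1971935064 multiplications
Strassen's algorithm: 7^(log2(2048)) = 7^11 = 1977326743 multiplications
Difference: 1971935064 - 1977326743 = -5391679 (Strassen uses MORE here due to padding overhead — for small or just-over-power-of-2 n, padding can outweigh the per-level savings)

Standard: 1971935064 multiplications (1254^3). Strassen: 1977326743 multiplications (7^11, after padding to 2048x2048). Strassen reduces 8 recursive multiplications to 7 at each level.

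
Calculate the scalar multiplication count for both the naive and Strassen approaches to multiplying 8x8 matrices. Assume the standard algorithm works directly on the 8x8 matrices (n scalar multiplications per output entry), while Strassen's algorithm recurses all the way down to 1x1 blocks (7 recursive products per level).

Matrix multiplication for 8x8 matrices:

Standard algorithm: 8^3 = 512 multiplications
Strassen's algorithm: 7^(log2(8)) = 7^3 = 343 multiplications
Savings: 512 - 343 = 169 multiplications

Standard: 512 multiplications (8^3). Strassen: 343 multiplications (7^3). Strassen reduces 8 recursive multiplications to 7 at each level.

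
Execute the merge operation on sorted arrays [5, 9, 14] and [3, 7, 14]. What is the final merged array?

Merging process:

Compare 5 vs 3: take 3 from right. Merged: [3]
Compare 5 vs 7: take 5 from left. Merged: [3, 5]
Compare 9 vs 7: take 7 from right. Merged: [3, 5, 7]
Compare 9 vs 14: take 9 from left. Merged: [3, 5, 7, 9]
Compare 14 vs 14: take 14 from left. Merged: [3, 5, 7, 9, 14]
Append remaining from right: [14]. Merged: [3, 5, 7, 9, 14, 14]

Final merged array: [3, 5, 7, 9, 14, 14]
Total comparisons: 5

The merged array is [3, 5, 7, 9, 14, 14], requiring 5 comparisons. The merge step runs in O(n) time where n is the total number of elements.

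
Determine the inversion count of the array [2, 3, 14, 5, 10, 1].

Finding inversions in [2, 3, 14, 5, 10, 1]:

(0, 5): arr[0]=2 > arr[5]=1
(1, 5): arr[1]=3 > arr[5]=1
(2, 3): arr[2]=14 > arr[3]=5
(2, 4): arr[2]=14 > arr[4]=10
(2, 5): arr[2]=14 > arr[5]=1
(3, 5): arr[3]=5 > arr[5]=1
(4, 5): arr[4]=10 > arr[5]=1

Total inversions: 7

The array has 7 inversion(s): (0,5), (1,5), (2,3), (2,4), (2,5), (3,5), (4,5). Each pair (i,j) satisfies i < j and arr[i] > arr[j].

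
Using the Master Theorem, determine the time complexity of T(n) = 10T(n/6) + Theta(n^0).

Master Theorem for T(n) = 10T(n/6) + O(n^0):

a = 10, b = 6, c = 0
log_b(a) = log_6(10) = 1.2851

Case 1: c = 0 < log_6(10) = 1.2851
T(n) = O(n^(log_6 10))

For T(n) = 10T(n/6) + O(n^0): log_6(10) = 1.2851. This is Case 1 of the Master Theorem (c < log_b(a), work dominated by leaves), giving O(n^(log_6 10)).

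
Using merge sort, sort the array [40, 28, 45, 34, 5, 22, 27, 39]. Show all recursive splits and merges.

Merge sort trace:

Split: [40, 28, 45, 34, 5, 22, 27, 39] -> [40, 28, 45, 34] and [5, 22, 27, 39]
  Split: [40, 28, 45, 34] -> [40, 28] and [45, 34]
    Split: [40, 28] -> [40] and [28]
    Merge: [40] + [28] -> [28, 40]
    Split: [45, 34] -> [45] and [34]
    Merge: [45] + [34] -> [34, 45]
  Merge: [28, 40] + [34, 45] -> [28, 34, 40, 45]
  Split: [5, 22, 27, 39] -> [5, 22] and [27, 39]
    Split: [5, 22] -> [5] and [22]
    Merge: [5] + [22] -> [5, 22]
    Split: [27, 39] -> [27] and [39]
    Merge: [27] + [39] -> [27, 39]
  Merge: [5, 22] + [27, 39] -> [5, 22, 27, 39]
Merge: [28, 34, 40, 45] + [5, 22, 27, 39] -> [5, 22, 27, 28, 34, 39, 40, 45]

Final sorted array: [5, 22, 27, 28, 34, 39, 40, 45]

The merge sort proceeds by recursively splitting the array and merging sorted halves.
After all merges, the sorted array is [5, 22, 27, 28, 34, 39, 40, 45].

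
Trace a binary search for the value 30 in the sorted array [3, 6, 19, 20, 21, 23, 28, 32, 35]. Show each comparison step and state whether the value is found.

Binary search for 30 in [3, 6, 19, 20, 21, 23, 28, 32, 35]:

lo=0, hi=8, mid=4, arr[mid]=21 -> 21 < 30, search right half
lo=5, hi=8, mid=6, arr[mid]=28 -> 28 < 30, search right half
lo=7, hi=8, mid=7, arr[mid]=32 -> 32 > 30, search left half
lo=7 > hi=6, target 30 not found

Binary search determines that 30 is not in the array after 3 comparisons. The search space was exhausted without finding the target.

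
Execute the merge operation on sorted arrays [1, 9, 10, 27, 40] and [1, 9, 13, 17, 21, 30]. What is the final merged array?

Merging process:

Compare 1 vs 1: take 1 from left. Merged: [1]
Compare 9 vs 1: take 1 from right. Merged: [1, 1]
Compare 9 vs 9: take 9 from left. Merged: [1, 1, 9]
Compare 10 vs 9: take 9 from right. Merged: [1, 1, 9, 9]
Compare 10 vs 13: take 10 from left. Merged: [1, 1, 9, 9, 10]
Compare 27 vs 13: take 13 from right. Merged: [1, 1, 9, 9, 10, 13]
Compare 27 vs 17: take 17 from right. Merged: [1, 1, 9, 9, 10, 13, 17]
Compare 27 vs 21: take 21 from right. Merged: [1, 1, 9, 9, 10, 13, 17, 21]
Compare 27 vs 30: take 27 from left. Merged: [1, 1, 9, 9, 10, 13, 17, 21, 27]
Compare 40 vs 30: take 30 from right. Merged: [1, 1, 9, 9, 10, 13, 17, 21, 27, 30]
Append remaining from left: [40]. Merged: [1, 1, 9, 9, 10, 13, 17, 21, 27, 30, 40]

Final merged array: [1, 1, 9, 9, 10, 13, 17, 21, 27, 30, 40]
Total comparisons: 10

The merged array is [1, 1, 9, 9, 10, 13, 17, 21, 27, 30, 40], requiring 10 comparisons. The merge step runs in O(n) time where n is the total number of elements.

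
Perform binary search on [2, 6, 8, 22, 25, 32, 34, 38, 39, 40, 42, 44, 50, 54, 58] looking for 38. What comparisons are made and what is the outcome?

Binary search for 38 in [2, 6, 8, 22, 25, 32, 34, 38, 39, 40, 42, 44, 50, 54, 58]:

lo=0, hi=14, mid=7, arr[mid]=38 -> Found target at index 7!

Binary search finds 38 at index 7 after 1 comparisons. The search repeatedly halves the search space by comparing with the middle element.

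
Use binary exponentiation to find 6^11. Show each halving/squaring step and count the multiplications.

Computing 6^11 by squaring (build up from 6^1; each line after the first costs one multiplication):

6^1 = 6
6^2 = (6^1)^2 = 6^2 = 36
6^4 = (6^2)^2 = 36^2 = 1296
6^5 = 6 * 6^4 = 6 * 1296 = 7776
6^10 = (6^5)^2 = 7776^2 = 60466176
6^11 = 6 * 6^10 = 6 * 60466176 = 362797056

Result: 362797056
Multiplications needed: 5 (5 lines after 6^1)

6^11 = 362797056. Using exponentiation by squaring, this requires 5 multiplications. The key idea: if the exponent is even, square the half-power; if odd, multiply by the base once.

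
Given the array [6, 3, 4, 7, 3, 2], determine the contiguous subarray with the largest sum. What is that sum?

Using Kadane's algorithm on [6, 3, 4, 7, 3, 2]:

Scanning through the array:
Position 1 (value 3): max_ending_here = 9, max_so_far = 9
Position 2 (value 4): max_ending_here = 13, max_so_far = 13
Position 3 (value 7): max_ending_here = 20, max_so_far = 20
Position 4 (value 3): max_ending_here = 23, max_so_far = 23
Position 5 (value 2): max_ending_here = 25, max_so_far = 25

Maximum subarray: [6, 3, 4, 7, 3, 2]
Maximum sum: 25

The maximum subarray is [6, 3, 4, 7, 3, 2] with sum 25. This subarray runs from index 0 to index 5.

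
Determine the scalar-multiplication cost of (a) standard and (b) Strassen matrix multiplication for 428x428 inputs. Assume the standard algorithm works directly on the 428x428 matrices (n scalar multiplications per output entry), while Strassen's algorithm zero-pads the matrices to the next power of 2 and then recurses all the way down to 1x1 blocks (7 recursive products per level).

Matrix multiplication for 428x428 matrices:

Strassen's algorithm requires power-of-2 dimensions. Pad 428x428 to 512x512 (next power of 2).

Standard algorithm: 428^3 = 78402752 multiplications
Strassen's algorithm: 7^(log2(512)) = 7^9 = 40353607 multiplications
Savings: 78402752 - 40353607 = 38049145 multiplications

Standard: 78402752 multiplications (428^3). Strassen: 40353607 multiplications (7^9, after padding to 512x512). Strassen reduces 8 recursive multiplications to 7 at each level.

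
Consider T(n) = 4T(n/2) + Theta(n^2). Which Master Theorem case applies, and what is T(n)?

Master Theorem for T(n) = 4T(n/2) + O(n^2):

a = 4, b = 2, c = 2
log_b(a) = log_2(4) = 2.0000

Case 2: c = 2 = log_2(4) = 2.0000
T(n) = O(n^2 log n) = O(n^2 log n)

For T(n) = 4T(n/2) + O(n^2): log_2(4) = 2.0000. This is Case 2 of the Master Theorem (c = log_b(a), equal work at all levels), giving O(n^2 log n).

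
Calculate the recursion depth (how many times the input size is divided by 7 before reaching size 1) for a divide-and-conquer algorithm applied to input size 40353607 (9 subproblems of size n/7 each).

For divide and conquer with division factor 7:

Problem sizes at each level:
Level 0: 40353607
Level 1: 5764801
Level 2: 823543
Level 3: 117649
Level 4: 16807
Level 5: 2401
Level 6: 343
Level 7: 49
Level 8: 7
Level 9: 1

The root is level 0 and the size-1 base case is level 9 (the tree spans levels 0 through 9, i.e. 10 levels counting the root), so the depth is the number of divisions: log_7(40353607) = 9

The recursion tree depth is log_7(40353607) = 9. At each level, the problem size is divided by 7, so it takes 9 divisions to reduce to a base case of size 1. The algorithm makes 9 recursive calls at each level.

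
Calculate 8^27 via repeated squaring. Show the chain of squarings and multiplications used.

Computing 8^27 by squaring (build up from 8^1; each line after the first costs one multiplication):

8^1 = 8
8^2 = (8^1)^2 = 8^2 = 64
8^3 = 8 * 8^2 = 8 * 64 = 512
8^6 = (8^3)^2 = 512^2 = 262144
8^12 = (8^6)^2 = 262144^2 = 68719476736
8^13 = 8 * 8^12 = 8 * 68719476736 = 549755813888
8^26 = (8^13)^2 = 549755813888^2 = 302231454903657293676544
8^27 = 8 * 8^26 = 8 * 302231454903657293676544 = 2417851639229258349412352

Result: 2417851639229258349412352
Multiplications needed: 7 (7 lines after 8^1)

8^27 = 2417851639229258349412352. Using exponentiation by squaring, this requires 7 multiplications. The key idea: if the exponent is even, square the half-power; if odd, multiply by the base once.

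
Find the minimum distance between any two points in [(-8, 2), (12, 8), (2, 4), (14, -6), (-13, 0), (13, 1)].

Computing all pairwise distances among 6 points:

d((-8, 2), (12, 8)) = 20.8806
d((-8, 2), (2, 4)) = 10.198
d((-8, 2), (14, -6)) = 23.4094
d((-8, 2), (-13, 0)) = 5.3852 <-- minimum
d((-8, 2), (13, 1)) = 21.0238
d((12, 8), (2, 4)) = 10.7703
d((12, 8), (14, -6)) = 14.1421
d((12, 8), (-13, 0)) = 26.2488
d((12, 8), (13, 1)) = 7.0711
d((2, 4), (14, -6)) = 15.6205
d((2, 4), (-13, 0)) = 15.5242
d((2, 4), (13, 1)) = 11.4018
d((14, -6), (-13, 0)) = 27.6586
d((14, -6), (13, 1)) = 7.0711
d((-13, 0), (13, 1)) = 26.0192

Closest pair: (-8, 2) and (-13, 0) with distance 5.3852

The closest pair is (-8, 2) and (-13, 0) with Euclidean distance 5.3852. For 6 points, brute-force pairwise comparison is shown above. For large n, the divide-and-conquer algorithm (sort by x, recurse on halves, check the dividing strip) achieves O(n log n).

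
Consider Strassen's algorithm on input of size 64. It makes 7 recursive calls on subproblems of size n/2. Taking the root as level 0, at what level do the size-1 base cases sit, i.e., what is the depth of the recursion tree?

For divide and conquer with division factor 2:

Problem sizes at each level:
Level 0: 64
Level 1: 32
Level 2: 16
Level 3: 8
Level 4: 4
Level 5: 2
Level 6: 1

The root is level 0 and the size-1 base case is level 6 (the tree spans levels 0 through 6, i.e. 7 levels counting the root), so the depth is the number of divisions: log_2(64) = 6

The recursion tree depth is log_2(64) = 6. At each level, the problem size is divided by 2, so it takes 6 divisions to reduce to a base case of size 1. The algorithm makes 7 recursive calls at each level.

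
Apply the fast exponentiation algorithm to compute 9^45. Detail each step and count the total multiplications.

Computing 9^45 by squaring (build up from 9^1; each line after the first costs one multiplication):

9^1 = 9
9^2 = (9^1)^2 = 9^2 = 81
9^4 = (9^2)^2 = 81^2 = 6561
9^5 = 9 * 9^4 = 9 * 6561 = 59049
9^10 = (9^5)^2 = 59049^2 = 3486784401
9^11 = 9 * 9^10 = 9 * 3486784401 = 31381059609
9^22 = (9^11)^2 = 31381059609^2 = 984770902183611232881
9^44 = (9^22)^2 = 984770902183611232881^2 = 969773729787523602876821942164080815560161
9^45 = 9 * 9^44 = 9 * 969773729787523602876821942164080815560161 = 8727963568087712425891397479476727340041449

Result: 8727963568087712425891397479476727340041449
Multiplications needed: 8 (8 lines after 9^1)

9^45 = 8727963568087712425891397479476727340041449. Using exponentiation by squaring, this requires 8 multiplications. The key idea: if the exponent is even, square the half-power; if odd, multiply by the base once.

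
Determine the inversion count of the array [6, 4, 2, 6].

Finding inversions in [6, 4, 2, 6]:

(0, 1): arr[0]=6 > arr[1]=4
(0, 2): arr[0]=6 > arr[2]=2
(1, 2): arr[1]=4 > arr[2]=2

Total inversions: 3

The array has 3 inversion(s): (0,1), (0,2), (1,2). Each pair (i,j) satisfies i < j and arr[i] > arr[j].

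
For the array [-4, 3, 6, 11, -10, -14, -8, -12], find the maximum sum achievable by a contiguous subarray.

Using Kadane's algorithm on [-4, 3, 6, 11, -10, -14, -8, -12]:

Scanning through the array:
Position 1 (value 3): max_ending_here = 3, max_so_far = 3
Position 2 (value 6): max_ending_here = 9, max_so_far = 9
Position 3 (value 11): max_ending_here = 20, max_so_far = 20
Position 4 (value -10): max_ending_here = 10, max_so_far = 20
Position 5 (value -14): max_ending_here = -4, max_so_far = 20
Position 6 (value -8): max_ending_here = -8, max_so_far = 20
Position 7 (value -12): max_ending_here = -12, max_so_far = 20

Maximum subarray: [3, 6, 11]
Maximum sum: 20

The maximum subarray is [3, 6, 11] with sum 20. This subarray runs from index 1 to index 3.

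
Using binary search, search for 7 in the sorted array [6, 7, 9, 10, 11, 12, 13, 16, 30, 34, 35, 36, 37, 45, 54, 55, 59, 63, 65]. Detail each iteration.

Binary search for 7 in [6, 7, 9, 10, 11, 12, 13, 16, 30, 34, 35, 36, 37, 45, 54, 55, 59, 63, 65]:

lo=0, hi=18, mid=9, arr[mid]=34 -> 34 > 7, search left half
lo=0, hi=8, mid=4, arr[mid]=11 -> 11 > 7, search left half
lo=0, hi=3, mid=1, arr[mid]=7 -> Found target at index 1!

Binary search finds 7 at index 1 after 3 comparisons. The search repeatedly halves the search space by comparing with the middle element.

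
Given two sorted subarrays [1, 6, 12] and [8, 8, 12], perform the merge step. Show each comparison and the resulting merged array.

Merging process:

Compare 1 vs 8: take 1 from left. Merged: [1]
Compare 6 vs 8: take 6 from left. Merged: [1, 6]
Compare 12 vs 8: take 8 from right. Merged: [1, 6, 8]
Compare 12 vs 8: take 8 from right. Merged: [1, 6, 8, 8]
Compare 12 vs 12: take 12 from left. Merged: [1, 6, 8, 8, 12]
Append remaining from right: [12]. Merged: [1, 6, 8, 8, 12, 12]

Final merged array: [1, 6, 8, 8, 12, 12]
Total comparisons: 5

The merged array is [1, 6, 8, 8, 12, 12], requiring 5 comparisons. The merge step runs in O(n) time where n is the total number of elements.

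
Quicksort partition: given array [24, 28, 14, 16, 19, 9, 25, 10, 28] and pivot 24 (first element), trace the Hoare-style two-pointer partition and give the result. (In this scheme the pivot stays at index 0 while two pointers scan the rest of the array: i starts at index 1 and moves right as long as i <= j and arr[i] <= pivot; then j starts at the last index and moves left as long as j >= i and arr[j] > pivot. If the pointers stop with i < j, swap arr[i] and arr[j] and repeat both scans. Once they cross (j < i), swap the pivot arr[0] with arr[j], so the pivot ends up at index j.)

Hoare-style two-pointer partition with pivot = 24:

Initial array: [24, 28, 14, 16, 19, 9, 25, 10, 28]

Pointers start at i = 1, j = 8.
i stops at index 1 (arr[1]=28 > 24), j stops at index 7 (arr[7]=10 <= 24): swap arr[1] and arr[7], array becomes [24, 10, 14, 16, 19, 9, 25, 28, 28]
i ends at 6, j ends at 5: the pointers have crossed (j < i), so scanning stops.

Swap pivot arr[0] with arr[5] to place pivot at position 5: [9, 10, 14, 16, 19, 24, 25, 28, 28]
Pivot position: 5

After partitioning with pivot 24, the array becomes [9, 10, 14, 16, 19, 24, 25, 28, 28]. The pivot is placed at index 5. All elements to the left of the pivot are <= 24, and all elements to the right are > 24.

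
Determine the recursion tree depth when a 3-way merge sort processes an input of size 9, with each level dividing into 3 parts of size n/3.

For divide and conquer with division factor 3:

Problem sizes at each level:
Level 0: 9
Level 1: 3
Level 2: 1

The root is level 0 and the size-1 base case is level 2 (the tree spans levels 0 through 2, i.e. 3 levels counting the root), so the depth is the number of divisions: log_3(9) = 2

The recursion tree depth is log_3(9) = 2. At each level, the problem size is divided by 3, so it takes 2 divisions to reduce to a base case of size 1. The algorithm makes 3 recursive calls at each level.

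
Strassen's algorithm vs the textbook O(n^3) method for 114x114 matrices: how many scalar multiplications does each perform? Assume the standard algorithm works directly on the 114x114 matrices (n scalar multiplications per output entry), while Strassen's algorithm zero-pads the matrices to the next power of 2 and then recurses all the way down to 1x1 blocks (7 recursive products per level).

Matrix multiplication for 114x114 matrices:

Strassen's algorithm requires power-of-2 dimensions. Pad 114x114 to 128x128 (next power of 2).

Standard algorithm: 114^3 = 1481544 multiplications
Strassen's algorithm: 7^(log2(128)) = 7^7 = 823543 multiplications
Savings: 1481544 - 823543 = 658001 multiplications

Standard: 1481544 multiplications (114^3). Strassen: 823543 multiplications (7^7, after padding to 128x128). Strassen reduces 8 recursive multiplications to 7 at each level.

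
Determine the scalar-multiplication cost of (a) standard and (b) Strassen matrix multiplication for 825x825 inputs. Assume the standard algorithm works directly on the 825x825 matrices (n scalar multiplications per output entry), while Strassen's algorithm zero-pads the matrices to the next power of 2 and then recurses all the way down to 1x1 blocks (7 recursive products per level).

Matrix multiplication for 825x825 matrices:

Strassen's algorithm requires power-of-2 dimensions. Pad 825x825 to 1024x1024 (next power of 2).

Standard algorithm: 825^3 = 561515625 multiplications
Strassen's algorithm: 7^(log2(1024)) = 7^10 = 282475249 multiplications
Savings: 561515625 - 282475249 = 279040376 multiplications

Standard: 561515625 multiplications (825^3). Strassen: 282475249 multiplications (7^10, after padding to 1024x1024). Strassen reduces 8 recursive multiplications to 7 at each level.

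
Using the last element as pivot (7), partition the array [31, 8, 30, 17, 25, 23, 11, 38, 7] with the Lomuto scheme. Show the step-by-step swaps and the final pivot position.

Lomuto partition with pivot = 7:

Initial array: [31, 8, 30, 17, 25, 23, 11, 38, 7]

arr[0]=31 > 7: no swap
arr[1]=8 > 7: no swap
arr[2]=30 > 7: no swap
arr[3]=17 > 7: no swap
arr[4]=25 > 7: no swap
arr[5]=23 > 7: no swap
arr[6]=11 > 7: no swap
arr[7]=38 > 7: no swap

Place pivot at position 0: [7, 8, 30, 17, 25, 23, 11, 38, 31]
Pivot position: 0

After partitioning with pivot 7, the array becomes [7, 8, 30, 17, 25, 23, 11, 38, 31]. The pivot is placed at index 0. All elements to the left of the pivot are <= 7, and all elements to the right are > 7.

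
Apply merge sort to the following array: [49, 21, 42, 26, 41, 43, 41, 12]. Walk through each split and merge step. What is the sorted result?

Merge sort trace:

Split: [49, 21, 42, 26, 41, 43, 41, 12] -> [49, 21, 42, 26] and [41, 43, 41, 12]
  Split: [49, 21, 42, 26] -> [49, 21] and [42, 26]
    Split: [49, 21] -> [49] and [21]
    Merge: [49] + [21] -> [21, 49]
    Split: [42, 26] -> [42] and [26]
    Merge: [42] + [26] -> [26, 42]
  Merge: [21, 49] + [26, 42] -> [21, 26, 42, 49]
  Split: [41, 43, 41, 12] -> [41, 43] and [41, 12]
    Split: [41, 43] -> [41] and [43]
    Merge: [41] + [43] -> [41, 43]
    Split: [41, 12] -> [41] and [12]
    Merge: [41] + [12] -> [12, 41]
  Merge: [41, 43] + [12, 41] -> [12, 41, 41, 43]
Merge: [21, 26, 42, 49] + [12, 41, 41, 43] -> [12, 21, 26, 41, 41, 42, 43, 49]

Final sorted array: [12, 21, 26, 41, 41, 42, 43, 49]

The merge sort proceeds by recursively splitting the array and merging sorted halves.
After all merges, the sorted array is [12, 21, 26, 41, 41, 42, 43, 49].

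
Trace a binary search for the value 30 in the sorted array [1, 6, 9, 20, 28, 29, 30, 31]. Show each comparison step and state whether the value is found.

Binary search for 30 in [1, 6, 9, 20, 28, 29, 30, 31]:

lo=0, hi=7, mid=3, arr[mid]=20 -> 20 < 30, search right half
lo=4, hi=7, mid=5, arr[mid]=29 -> 29 < 30, search right half
lo=6, hi=7, mid=6, arr[mid]=30 -> Found target at index 6!

Binary search finds 30 at index 6 after 3 comparisons. The search repeatedly halves the search space by comparing with the middle element.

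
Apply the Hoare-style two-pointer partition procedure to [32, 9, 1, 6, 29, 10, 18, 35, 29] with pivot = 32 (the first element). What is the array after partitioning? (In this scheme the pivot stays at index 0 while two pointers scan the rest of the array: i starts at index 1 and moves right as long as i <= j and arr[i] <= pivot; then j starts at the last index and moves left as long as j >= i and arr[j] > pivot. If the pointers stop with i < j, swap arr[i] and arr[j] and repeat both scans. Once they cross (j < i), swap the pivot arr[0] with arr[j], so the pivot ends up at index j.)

Hoare-style two-pointer partition with pivot = 32:

Initial array: [32, 9, 1, 6, 29, 10, 18, 35, 29]

Pointers start at i = 1, j = 8.
i stops at index 7 (arr[7]=35 > 32), j stops at index 8 (arr[8]=29 <= 32): swap arr[7] and arr[8], array becomes [32, 9, 1, 6, 29, 10, 18, 29, 35]
i ends at 8, j ends at 7: the pointers have crossed (j < i), so scanning stops.

Swap pivot arr[0] with arr[7] to place pivot at position 7: [29, 9, 1, 6, 29, 10, 18, 32, 35]
Pivot position: 7

After partitioning with pivot 32, the array becomes [29, 9, 1, 6, 29, 10, 18, 32, 35]. The pivot is placed at index 7. All elements to the left of the pivot are <= 32, and all elements to the right are > 32.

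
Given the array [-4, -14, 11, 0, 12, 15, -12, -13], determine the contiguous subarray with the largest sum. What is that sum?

Using Kadane's algorithm on [-4, -14, 11, 0, 12, 15, -12, -13]:

Scanning through the array:
Position 1 (value -14): max_ending_here = -14, max_so_far = -4
Position 2 (value 11): max_ending_here = 11, max_so_far = 11
Position 3 (value 0): max_ending_here = 11, max_so_far = 11
Position 4 (value 12): max_ending_here = 23, max_so_far = 23
Position 5 (value 15): max_ending_here = 38, max_so_far = 38
Position 6 (value -12): max_ending_here = 26, max_so_far = 38
Position 7 (value -13): max_ending_here = 13, max_so_far = 38

Maximum subarray: [11, 0, 12, 15]
Maximum sum: 38

The maximum subarray is [11, 0, 12, 15] with sum 38. This subarray runs from index 2 to index 5.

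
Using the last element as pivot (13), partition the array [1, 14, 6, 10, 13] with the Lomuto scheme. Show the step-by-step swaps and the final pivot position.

Lomuto partition with pivot = 13:

Initial array: [1, 14, 6, 10, 13]

arr[0]=1 <= 13: swap with position 0, array becomes [1, 14, 6, 10, 13]
arr[1]=14 > 13: no swap
arr[2]=6 <= 13: swap with position 1, array becomes [1, 6, 14, 10, 13]
arr[3]=10 <= 13: swap with position 2, array becomes [1, 6, 10, 14, 13]

Place pivot at position 3: [1, 6, 10, 13, 14]
Pivot position: 3

After partitioning with pivot 13, the array becomes [1, 6, 10, 13, 14]. The pivot is placed at index 3. All elements to the left of the pivot are <= 13, and all elements to the right are > 13.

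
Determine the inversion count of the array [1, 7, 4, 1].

Finding inversions in [1, 7, 4, 1]:

(1, 2): arr[1]=7 > arr[2]=4
(1, 3): arr[1]=7 > arr[3]=1
(2, 3): arr[2]=4 > arr[3]=1

Total inversions: 3

The array has 3 inversion(s): (1,2), (1,3), (2,3). Each pair (i,j) satisfies i < j and arr[i] > arr[j].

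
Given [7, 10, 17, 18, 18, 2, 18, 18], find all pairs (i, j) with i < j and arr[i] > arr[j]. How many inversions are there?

Finding inversions in [7, 10, 17, 18, 18, 2, 18, 18]:

(0, 5): arr[0]=7 > arr[5]=2
(1, 5): arr[1]=10 > arr[5]=2
(2, 5): arr[2]=17 > arr[5]=2
(3, 5): arr[3]=18 > arr[5]=2
(4, 5): arr[4]=18 > arr[5]=2

Total inversions: 5

The array has 5 inversion(s): (0,5), (1,5), (2,5), (3,5), (4,5). Each pair (i,j) satisfies i < j and arr[i] > arr[j].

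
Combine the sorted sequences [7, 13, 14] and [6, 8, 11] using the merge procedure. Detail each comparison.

Merging process:

Compare 7 vs 6: take 6 from right. Merged: [6]
Compare 7 vs 8: take 7 from left. Merged: [6, 7]
Compare 13 vs 8: take 8 from right. Merged: [6, 7, 8]
Compare 13 vs 11: take 11 from right. Merged: [6, 7, 8, 11]
Append remaining from left: [13, 14]. Merged: [6, 7, 8, 11, 13, 14]

Final merged array: [6, 7, 8, 11, 13, 14]
Total comparisons: 4

The merged array is [6, 7, 8, 11, 13, 14], requiring 4 comparisons. The merge step runs in O(n) time where n is the total number of elements.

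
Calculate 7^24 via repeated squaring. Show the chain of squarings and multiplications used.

Computing 7^24 by squaring (build up from 7^1; each line after the first costs one multiplication):

7^1 = 7
7^2 = (7^1)^2 = 7^2 = 49
7^3 = 7 * 7^2 = 7 * 49 = 343
7^6 = (7^3)^2 = 343^2 = 117649
7^12 = (7^6)^2 = 117649^2 = 13841287201
7^24 = (7^12)^2 = 13841287201^2 = 191581231380566414401

Result: 191581231380566414401
Multiplications needed: 5 (5 lines after 7^1)

7^24 = 191581231380566414401. Using exponentiation by squaring, this requires 5 multiplications. The key idea: if the exponent is even, square the half-power; if odd, multiply by the base once.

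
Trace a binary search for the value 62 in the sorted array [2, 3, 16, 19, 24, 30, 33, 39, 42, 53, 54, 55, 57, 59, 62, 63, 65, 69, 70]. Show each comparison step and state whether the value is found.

Binary search for 62 in [2, 3, 16, 19, 24, 30, 33, 39, 42, 53, 54, 55, 57, 59, 62, 63, 65, 69, 70]:

lo=0, hi=18, mid=9, arr[mid]=53 -> 53 < 62, search right half
lo=10, hi=18, mid=14, arr[mid]=62 -> Found target at index 14!

Binary search finds 62 at index 14 after 2 comparisons. The search repeatedly halves the search space by comparing with the middle element.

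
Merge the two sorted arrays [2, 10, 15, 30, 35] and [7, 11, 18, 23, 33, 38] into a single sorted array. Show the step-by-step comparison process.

Merging process:

Compare 2 vs 7: take 2 from left. Merged: [2]
Compare 10 vs 7: take 7 from right. Merged: [2, 7]
Compare 10 vs 11: take 10 from left. Merged: [2, 7, 10]
Compare 15 vs 11: take 11 from right. Merged: [2, 7, 10, 11]
Compare 15 vs 18: take 15 from left. Merged: [2, 7, 10, 11, 15]
Compare 30 vs 18: take 18 from right. Merged: [2, 7, 10, 11, 15, 18]
Compare 30 vs 23: take 23 from right. Merged: [2, 7, 10, 11, 15, 18, 23]
Compare 30 vs 33: take 30 from left. Merged: [2, 7, 10, 11, 15, 18, 23, 30]
Compare 35 vs 33: take 33 from right. Merged: [2, 7, 10, 11, 15, 18, 23, 30, 33]
Compare 35 vs 38: take 35 from left. Merged: [2, 7, 10, 11, 15, 18, 23, 30, 33, 35]
Append remaining from right: [38]. Merged: [2, 7, 10, 11, 15, 18, 23, 30, 33, 35, 38]

Final merged array: [2, 7, 10, 11, 15, 18, 23, 30, 33, 35, 38]
Total comparisons: 10

The merged array is [2, 7, 10, 11, 15, 18, 23, 30, 33, 35, 38], requiring 10 comparisons. The merge step runs in O(n) time where n is the total number of elements.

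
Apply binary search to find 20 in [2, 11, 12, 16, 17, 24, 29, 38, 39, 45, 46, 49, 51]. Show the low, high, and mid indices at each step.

Binary search for 20 in [2, 11, 12, 16, 17, 24, 29, 38, 39, 45, 46, 49, 51]:

lo=0, hi=12, mid=6, arr[mid]=29 -> 29 > 20, search left half
lo=0, hi=5, mid=2, arr[mid]=12 -> 12 < 20, search right half
lo=3, hi=5, mid=4, arr[mid]=17 -> 17 < 20, search right half
lo=5, hi=5, mid=5, arr[mid]=24 -> 24 > 20, search left half
lo=5 > hi=4, target 20 not found

Binary search determines that 20 is not in the array after 4 comparisons. The search space was exhausted without finding the target.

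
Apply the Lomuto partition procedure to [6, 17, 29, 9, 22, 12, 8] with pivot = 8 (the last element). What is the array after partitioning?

Lomuto partition with pivot = 8:

Initial array: [6, 17, 29, 9, 22, 12, 8]

arr[0]=6 <= 8: swap with position 0, array becomes [6, 17, 29, 9, 22, 12, 8]
arr[1]=17 > 8: no swap
arr[2]=29 > 8: no swap
arr[3]=9 > 8: no swap
arr[4]=22 > 8: no swap
arr[5]=12 > 8: no swap

Place pivot at position 1: [6, 8, 29, 9, 22, 12, 17]
Pivot position: 1

After partitioning with pivot 8, the array becomes [6, 8, 29, 9, 22, 12, 17]. The pivot is placed at index 1. All elements to the left of the pivot are <= 8, and all elements to the right are > 8.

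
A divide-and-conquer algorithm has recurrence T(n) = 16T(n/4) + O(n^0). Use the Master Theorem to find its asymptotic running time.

Master Theorem for T(n) = 16T(n/4) + O(n^0):

a = 16, b = 4, c = 0
log_b(a) = log_4(16) = 2.0000

Case 1: c = 0 < log_4(16) = 2.0000
T(n) = O(n^(log_4 16)) = O(n^2)

For T(n) = 16T(n/4) + O(n^0): log_4(16) = 2.0000. This is Case 1 of the Master Theorem (c < log_b(a), work dominated by leaves), giving O(n^2).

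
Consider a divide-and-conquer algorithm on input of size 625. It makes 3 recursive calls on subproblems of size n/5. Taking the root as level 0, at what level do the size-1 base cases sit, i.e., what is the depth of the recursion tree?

For divide and conquer with division factor 5:

Problem sizes at each level:
Level 0: 625
Level 1: 125
Level 2: 25
Level 3: 5
Level 4: 1

The root is level 0 and the size-1 base case is level 4 (the tree spans levels 0 through 4, i.e. 5 levels counting the root), so the depth is the number of divisions: log_5(625) = 4

The recursion tree depth is log_5(625) = 4. At each level, the problem size is divided by 5, so it takes 4 divisions to reduce to a base case of size 1. The algorithm makes 3 recursive calls at each level.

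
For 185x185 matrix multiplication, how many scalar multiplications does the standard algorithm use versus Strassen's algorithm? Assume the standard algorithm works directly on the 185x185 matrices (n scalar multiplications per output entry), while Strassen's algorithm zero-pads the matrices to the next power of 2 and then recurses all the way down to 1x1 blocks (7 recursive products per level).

Matrix multiplication for 185x185 matrices:

Strassen's algorithm requires power-of-2 dimensions. Pad 185x185 to 256x256 (next power of 2).

Standard algorithm: 185^3 = 6331625 multiplications
Strassen's algorithm: 7^(log2(256)) = 7^8 = 5764801 multiplications
Savings: 6331625 - 5764801 = 566824 multiplications

Standard: 6331625 multiplications (185^3). Strassen: 5764801 multiplications (7^8, after padding to 256x256). Strassen reduces 8 recursive multiplications to 7 at each level.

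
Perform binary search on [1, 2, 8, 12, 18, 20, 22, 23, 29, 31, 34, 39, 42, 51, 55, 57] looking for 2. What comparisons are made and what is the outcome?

Binary search for 2 in [1, 2, 8, 12, 18, 20, 22, 23, 29, 31, 34, 39, 42, 51, 55, 57]:

lo=0, hi=15, mid=7, arr[mid]=23 -> 23 > 2, search left half
lo=0, hi=6, mid=3, arr[mid]=12 -> 12 > 2, search left half
lo=0, hi=2, mid=1, arr[mid]=2 -> Found target at index 1!

Binary search finds 2 at index 1 after 3 comparisons. The search repeatedly halves the search space by comparing with the middle element.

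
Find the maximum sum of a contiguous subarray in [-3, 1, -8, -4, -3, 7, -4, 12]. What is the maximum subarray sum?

Using Kadane's algorithm on [-3, 1, -8, -4, -3, 7, -4, 12]:

Scanning through the array:
Position 1 (value 1): max_ending_here = 1, max_so_far = 1
Position 2 (value -8): max_ending_here = -7, max_so_far = 1
Position 3 (value -4): max_ending_here = -4, max_so_far = 1
Position 4 (value -3): max_ending_here = -3, max_so_far = 1
Position 5 (value 7): max_ending_here = 7, max_so_far = 7
Position 6 (value -4): max_ending_here = 3, max_so_far = 7
Position 7 (value 12): max_ending_here = 15, max_so_far = 15

Maximum subarray: [7, -4, 12]
Maximum sum: 15

The maximum subarray is [7, -4, 12] with sum 15. This subarray runs from index 5 to index 7.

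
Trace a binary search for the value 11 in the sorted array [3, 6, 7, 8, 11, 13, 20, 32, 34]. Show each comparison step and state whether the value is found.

Binary search for 11 in [3, 6, 7, 8, 11, 13, 20, 32, 34]:

lo=0, hi=8, mid=4, arr[mid]=11 -> Found target at index 4!

Binary search finds 11 at index 4 after 1 comparisons. The search repeatedly halves the search space by comparing with the middle element.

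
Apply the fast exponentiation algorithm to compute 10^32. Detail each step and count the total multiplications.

Computing 10^32 by squaring (build up from 10^1; each line after the first costs one multiplication):

10^1 = 10
10^2 = (10^1)^2 = 10^2 = 100
10^4 = (10^2)^2 = 100^2 = 10000
10^8 = (10^4)^2 = 10000^2 = 100000000
10^16 = (10^8)^2 = 100000000^2 = 10000000000000000
10^32 = (10^16)^2 = 10000000000000000^2 = 100000000000000000000000000000000

Result: 100000000000000000000000000000000
Multiplications needed: 5 (5 lines after 10^1)

10^32 = 100000000000000000000000000000000. Using exponentiation by squaring, this requires 5 multiplications. The key idea: if the exponent is even, square the half-power; if odd, multiply by the base once.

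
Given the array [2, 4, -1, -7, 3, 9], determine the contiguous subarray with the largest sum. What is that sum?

Using Kadane's algorithm on [2, 4, -1, -7, 3, 9]:

Scanning through the array:
Position 1 (value 4): max_ending_here = 6, max_so_far = 6
Position 2 (value -1): max_ending_here = 5, max_so_far = 6
Position 3 (value -7): max_ending_here = -2, max_so_far = 6
Position 4 (value 3): max_ending_here = 3, max_so_far = 6
Position 5 (value 9): max_ending_here = 12, max_so_far = 12

Maximum subarray: [3, 9]
Maximum sum: 12

The maximum subarray is [3, 9] with sum 12. This subarray runs from index 4 to index 5.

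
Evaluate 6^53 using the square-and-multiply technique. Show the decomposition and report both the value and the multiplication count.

Computing 6^53 by squaring (build up from 6^1; each line after the first costs one multiplication):

6^1 = 6
6^2 = (6^1)^2 = 6^2 = 36
6^3 = 6 * 6^2 = 6 * 36 = 216
6^6 = (6^3)^2 = 216^2 = 46656
6^12 = (6^6)^2 = 46656^2 = 2176782336
6^13 = 6 * 6^12 = 6 * 2176782336 = 13060694016
6^26 = (6^13)^2 = 13060694016^2 = 170581728179578208256
6^52 = (6^26)^2 = 170581728179578208256^2 = 29098125988731506183153025616435306561536
6^53 = 6 * 6^52 = 6 * 29098125988731506183153025616435306561536 = 174588755932389037098918153698611839369216

Result: 174588755932389037098918153698611839369216
Multiplications needed: 8 (8 lines after 6^1)

6^53 = 174588755932389037098918153698611839369216. Using exponentiation by squaring, this requires 8 multiplications. The key idea: if the exponent is even, square the half-power; if odd, multiply by the base once.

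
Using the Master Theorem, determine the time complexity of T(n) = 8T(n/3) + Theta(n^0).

Master Theorem for T(n) = 8T(n/3) + O(n^0):

a = 8, b = 3, c = 0
log_b(a) = log_3(8) = 1.8928

Case 1: c = 0 < log_3(8) = 1.8928
T(n) = O(n^(log_3 8))

For T(n) = 8T(n/3) + O(n^0): log_3(8) = 1.8928. This is Case 1 of the Master Theorem (c < log_b(a), work dominated by leaves), giving O(n^(log_3 8)).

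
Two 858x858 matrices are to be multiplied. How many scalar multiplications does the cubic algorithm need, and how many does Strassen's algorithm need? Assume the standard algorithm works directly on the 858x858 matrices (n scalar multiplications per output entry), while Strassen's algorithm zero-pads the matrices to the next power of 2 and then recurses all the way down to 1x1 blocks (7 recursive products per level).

Matrix multiplication for 858x858 matrices:

Strassen's algorithm requires power-of-2 dimensions. Pad 858x858 to 1024x1024 (next power of 2).

Standard algorithm: 858^3 = 631628712 multiplications
Strassen's algorithm: 7^(log2(1024)) = 7^10 = 282475249 multiplications
Savings: 631628712 - 282475249 = 349153463 multiplications

Standard: 631628712 multiplications (858^3). Strassen: 282475249 multiplications (7^10, after padding to 1024x1024). Strassen reduces 8 recursive multiplications to 7 at each level.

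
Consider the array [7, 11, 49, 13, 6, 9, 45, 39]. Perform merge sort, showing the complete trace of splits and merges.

Merge sort trace:

Split: [7, 11, 49, 13, 6, 9, 45, 39] -> [7, 11, 49, 13] and [6, 9, 45, 39]
  Split: [7, 11, 49, 13] -> [7, 11] and [49, 13]
    Split: [7, 11] -> [7] and [11]
    Merge: [7] + [11] -> [7, 11]
    Split: [49, 13] -> [49] and [13]
    Merge: [49] + [13] -> [13, 49]
  Merge: [7, 11] + [13, 49] -> [7, 11, 13, 49]
  Split: [6, 9, 45, 39] -> [6, 9] and [45, 39]
    Split: [6, 9] -> [6] and [9]
    Merge: [6] + [9] -> [6, 9]
    Split: [45, 39] -> [45] and [39]
    Merge: [45] + [39] -> [39, 45]
  Merge: [6, 9] + [39, 45] -> [6, 9, 39, 45]
Merge: [7, 11, 13, 49] + [6, 9, 39, 45] -> [6, 7, 9, 11, 13, 39, 45, 49]

Final sorted array: [6, 7, 9, 11, 13, 39, 45, 49]

The merge sort proceeds by recursively splitting the array and merging sorted halves.
After all merges, the sorted array is [6, 7, 9, 11, 13, 39, 45, 49].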